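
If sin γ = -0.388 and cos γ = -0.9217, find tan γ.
tan γ = sin γ / cos γ = 0.421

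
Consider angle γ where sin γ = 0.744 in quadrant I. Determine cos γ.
cos γ = √(1 - sin²γ) = 0.6682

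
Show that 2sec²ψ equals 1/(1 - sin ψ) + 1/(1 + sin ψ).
RHS = [(1 + sin ψ) + (1 - sin ψ)] / [(1 - sin ψ)(1 + sin ψ)] = 2/(1 - sin²ψ) = 2/cos²ψ = 2sec²ψ = LHS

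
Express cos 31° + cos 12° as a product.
cos 31° + cos 12° = 2 cos(21.5°) cos(9.5°)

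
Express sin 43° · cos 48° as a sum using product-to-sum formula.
sin 43° cos 48° = (1/2)[sin(43°+48°) + sin(43°-48°)]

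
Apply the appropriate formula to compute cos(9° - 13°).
cos(9° - 13°) = cos 9° cos 13° + sin 9° sin 13° = 0.9976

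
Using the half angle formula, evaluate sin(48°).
sin(48°) = √((1 - cos 96°)/2) = 0.7431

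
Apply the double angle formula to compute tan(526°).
tan(526°) = 2 tan 263° / (1 - tan²263°) = -0.2493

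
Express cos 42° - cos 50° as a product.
cos 42° - cos 50° = -2 sin(46°) sin(-4°)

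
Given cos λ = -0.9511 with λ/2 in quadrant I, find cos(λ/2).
cos(λ/2) = ±√((1 + cos λ)/2); positive since λ/2 ∈ QI, so cos(λ/2) = 0.1564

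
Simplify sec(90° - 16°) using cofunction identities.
sec(90° - 16°) = csc(16°)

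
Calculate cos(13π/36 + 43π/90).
cos(13π/36 + 43π/90) = cos 13π/36 cos 43π/90 - sin 13π/36 sin 43π/90 = -0.8746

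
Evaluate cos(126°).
cos(126°) = -0.5878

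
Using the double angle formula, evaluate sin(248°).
sin(248°) = 2 sin 124° cos 124° = -0.9272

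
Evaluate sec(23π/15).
sec(23π/15) = 9.567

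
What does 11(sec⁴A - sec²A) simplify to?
11(sec⁴A - sec²A) = 11(tan⁴A + tan²A) (using Pythagorean)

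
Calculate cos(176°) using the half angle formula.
cos(176°) = -√((1 + cos 352°)/2) = -0.9976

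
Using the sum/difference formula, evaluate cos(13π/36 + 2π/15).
cos(13π/36 + 2π/15) = cos 13π/36 cos 2π/15 - sin 13π/36 sin 2π/15 = 0.01745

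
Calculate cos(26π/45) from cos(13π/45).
cos(26π/45) = 1 - 2sin²13π/45 = -0.2419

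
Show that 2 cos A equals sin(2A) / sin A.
RHS = 2 sin A cos A / sin A = 2 cos A = LHS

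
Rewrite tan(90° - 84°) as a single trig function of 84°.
tan(90° - 84°) = cot(84°)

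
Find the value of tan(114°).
tan(114°) = -2.246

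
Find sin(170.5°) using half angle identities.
sin(170.5°) = √((1 - cos 341°)/2) = 0.165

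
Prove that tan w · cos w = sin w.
LHS = (sin w/cos w) · cos w = sin w = RHS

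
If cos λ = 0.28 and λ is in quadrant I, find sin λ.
sin λ = 0.96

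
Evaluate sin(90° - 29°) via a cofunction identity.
sin(90° - 29°) = cos(29°) = 0.8746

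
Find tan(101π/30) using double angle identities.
tan(101π/30) = 2 tan 101π/60 / (1 - tan²101π/60) = 2.246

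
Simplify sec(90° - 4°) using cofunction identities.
sec(90° - 4°) = csc(4°)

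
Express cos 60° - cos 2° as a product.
cos 60° - cos 2° = -2 sin(31°) sin(29°)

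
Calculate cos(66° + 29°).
cos(66° + 29°) = cos 66° cos 29° - sin 66° sin 29° = -0.08716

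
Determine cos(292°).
cos(292°) = 0.3746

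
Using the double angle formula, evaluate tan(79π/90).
tan(79π/90) = 2 tan 79π/180 / (1 - tan²79π/180) = -0.404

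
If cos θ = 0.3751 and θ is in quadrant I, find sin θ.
sin θ = 0.927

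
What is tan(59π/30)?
tan(59π/30) = -0.1051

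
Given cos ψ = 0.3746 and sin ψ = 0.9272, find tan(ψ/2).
tan(ψ/2) = sin ψ / (1 + cos ψ) = 0.6745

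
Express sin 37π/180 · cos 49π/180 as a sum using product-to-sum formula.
sin 37π/180 cos 49π/180 = (1/2)[sin(37π/180+49π/180) + sin(37π/180-49π/180)]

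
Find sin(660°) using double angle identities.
sin(660°) = 2 sin 330° cos 330° = -√3/2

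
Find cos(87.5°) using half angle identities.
cos(87.5°) = √((1 + cos 175°)/2) = 0.04362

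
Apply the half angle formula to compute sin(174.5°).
sin(174.5°) = √((1 - cos 349°)/2) = 0.09585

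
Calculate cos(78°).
cos(78°) = 0.2079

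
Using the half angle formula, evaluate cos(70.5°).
cos(70.5°) = √((1 + cos 141°)/2) = 0.3338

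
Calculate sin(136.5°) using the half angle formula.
sin(136.5°) = √((1 - cos 273°)/2) = 0.6884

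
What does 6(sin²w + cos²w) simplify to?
6(sin²w + cos²w) = 6 (using Pythagorean identity)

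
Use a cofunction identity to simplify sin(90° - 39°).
sin(90° - 39°) = cos(39°)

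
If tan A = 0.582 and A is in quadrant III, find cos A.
cos A = -0.8643 (using tan²A + 1 = sec²A)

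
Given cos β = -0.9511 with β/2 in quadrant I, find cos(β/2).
cos(β/2) = ±√((1 + cos β)/2); positive since β/2 ∈ QI, so cos(β/2) = 0.1564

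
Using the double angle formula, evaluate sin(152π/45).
sin(152π/45) = 2 sin 76π/45 cos 76π/45 = -0.9272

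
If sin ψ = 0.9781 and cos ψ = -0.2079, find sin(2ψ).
sin(2ψ) = 2 sin ψ cos ψ = -0.4067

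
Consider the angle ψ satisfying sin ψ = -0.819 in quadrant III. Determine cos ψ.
cos ψ = ±√(1 - sin²ψ) = -0.5738 (negative in QIII)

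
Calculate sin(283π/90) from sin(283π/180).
sin(283π/90) = 2 sin 283π/180 cos 283π/180 = -0.4384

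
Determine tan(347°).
tan(347°) = -0.2309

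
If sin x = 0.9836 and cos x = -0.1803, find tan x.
tan x = sin x / cos x = -5.455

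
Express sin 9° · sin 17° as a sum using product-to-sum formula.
sin 9° sin 17° = (1/2)[cos(9°-17°) - cos(9°+17°)]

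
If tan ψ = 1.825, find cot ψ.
cot ψ = 1/tan ψ = 0.5479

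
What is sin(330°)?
sin(330°) = -1/2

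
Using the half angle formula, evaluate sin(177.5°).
sin(177.5°) = √((1 - cos 355°)/2) = 0.04362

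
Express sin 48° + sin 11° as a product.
sin 48° + sin 11° = 2 sin(29.5°) cos(18.5°)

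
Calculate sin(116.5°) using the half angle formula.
sin(116.5°) = √((1 - cos 233°)/2) = 0.8949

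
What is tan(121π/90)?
tan(121π/90) = 1.881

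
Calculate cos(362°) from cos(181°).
cos(362°) = cos²181° - sin²181° = 0.9994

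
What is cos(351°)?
cos(351°) = 0.9877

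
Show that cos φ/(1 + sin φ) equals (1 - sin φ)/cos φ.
RHS = (1 - sin φ)(1 + sin φ) / (cos φ(1 + sin φ)) = (1 - sin²φ) / (cos φ(1 + sin φ)) = cos²φ / (cos φ(1 + sin φ)) = cos φ/(1 + sin φ) = LHS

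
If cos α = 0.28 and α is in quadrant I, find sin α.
sin α = 0.96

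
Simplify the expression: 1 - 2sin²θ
1 - 2sin²θ = cos(2θ) (using Double angle)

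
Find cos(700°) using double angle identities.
cos(700°) = cos²350° - sin²350° = 0.9397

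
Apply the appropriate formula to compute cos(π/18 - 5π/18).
cos(π/18 - 5π/18) = cos π/18 cos 5π/18 + sin π/18 sin 5π/18 = 0.766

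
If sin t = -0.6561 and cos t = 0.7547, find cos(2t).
cos(2t) = cos²t - sin²t = 0.1391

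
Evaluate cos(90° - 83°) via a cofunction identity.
cos(90° - 83°) = sin(83°) = 0.9925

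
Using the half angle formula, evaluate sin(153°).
sin(153°) = √((1 - cos 306°)/2) = 0.454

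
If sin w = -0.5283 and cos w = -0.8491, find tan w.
tan w = sin w / cos w = 0.6222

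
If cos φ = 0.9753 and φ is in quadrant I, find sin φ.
sin φ = 0.2209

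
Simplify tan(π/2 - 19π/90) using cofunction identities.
tan(π/2 - 19π/90) = cot(19π/90)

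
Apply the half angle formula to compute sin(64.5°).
sin(64.5°) = √((1 - cos 129°)/2) = 0.9026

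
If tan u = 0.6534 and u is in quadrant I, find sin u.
sin u = 0.547 (using tan²u + 1 = sec²u)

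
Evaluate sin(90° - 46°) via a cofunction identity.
sin(90° - 46°) = cos(46°) = 0.6947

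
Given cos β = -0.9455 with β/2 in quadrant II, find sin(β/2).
sin(β/2) = ±√((1 - cos β)/2); positive since β/2 ∈ QII, so sin(β/2) = 0.9863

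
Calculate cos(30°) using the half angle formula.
cos(30°) = √((1 + cos 60°)/2) = √3/2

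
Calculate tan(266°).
tan(266°) = 14.3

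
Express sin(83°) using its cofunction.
sin(83°) = cos(90° - 83°) = cos(7°)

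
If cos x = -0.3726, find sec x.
sec x = 1/cos x = -2.684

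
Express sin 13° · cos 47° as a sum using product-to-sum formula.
sin 13° cos 47° = (1/2)[sin(13°+47°) + sin(13°-47°)]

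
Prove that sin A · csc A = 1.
LHS = sin A · (1/sin A) = 1 = RHS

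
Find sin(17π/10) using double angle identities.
sin(17π/10) = 2 sin 17π/20 cos 17π/20 = -0.809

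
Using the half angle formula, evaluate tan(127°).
tan(127°) = sin 254° / (1 + cos 254°) = -1.327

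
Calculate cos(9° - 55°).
cos(9° - 55°) = cos 9° cos 55° + sin 9° sin 55° = 0.6947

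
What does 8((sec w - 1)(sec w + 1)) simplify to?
8((sec w - 1)(sec w + 1)) = 8(tan²w) (using Diff. of squares)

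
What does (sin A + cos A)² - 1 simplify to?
(sin A + cos A)² - 1 = sin(2A) (using Pythagorean + double angle)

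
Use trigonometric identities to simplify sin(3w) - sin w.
sin(3w) - sin w = 2 cos(2w) sin w (using Sum-to-product)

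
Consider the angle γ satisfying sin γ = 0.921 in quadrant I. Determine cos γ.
cos γ = √(1 - sin²γ) = 0.3896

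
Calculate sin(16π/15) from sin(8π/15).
sin(16π/15) = 2 sin 8π/15 cos 8π/15 = -0.2079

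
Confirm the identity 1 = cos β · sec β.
RHS = cos β · (1/cos β) = 1 = LHS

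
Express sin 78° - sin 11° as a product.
sin 78° - sin 11° = 2 cos(44.5°) sin(33.5°)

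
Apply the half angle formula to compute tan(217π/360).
tan(217π/360) = sin 217π/180 / (1 + cos 217π/180) = -2.989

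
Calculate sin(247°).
sin(247°) = -0.9205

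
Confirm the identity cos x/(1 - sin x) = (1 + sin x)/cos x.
RHS = (1 + sin x)(1 - sin x) / (cos x(1 - sin x)) = (1 - sin²x) / (cos x(1 - sin x)) = cos²x / (cos x(1 - sin x)) = cos x/(1 - sin x) = LHS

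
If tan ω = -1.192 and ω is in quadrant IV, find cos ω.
cos ω = 0.6427 (using tan²ω + 1 = sec²ω)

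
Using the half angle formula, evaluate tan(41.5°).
tan(41.5°) = sin 83° / (1 + cos 83°) = 0.8847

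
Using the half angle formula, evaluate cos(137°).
cos(137°) = -√((1 + cos 274°)/2) = -0.7314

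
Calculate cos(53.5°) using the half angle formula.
cos(53.5°) = √((1 + cos 107°)/2) = 0.5948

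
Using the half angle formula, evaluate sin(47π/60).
sin(47π/60) = √((1 - cos 47π/30)/2) = 0.6293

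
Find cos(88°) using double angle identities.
cos(88°) = 2cos²44° - 1 = 0.0349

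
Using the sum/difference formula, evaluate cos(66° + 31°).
cos(66° + 31°) = cos 66° cos 31° - sin 66° sin 31° = -0.1219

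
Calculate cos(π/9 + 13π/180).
cos(π/9 + 13π/180) = cos π/9 cos 13π/180 - sin π/9 sin 13π/180 = 0.8387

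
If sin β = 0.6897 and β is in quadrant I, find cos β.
cos β = 0.7241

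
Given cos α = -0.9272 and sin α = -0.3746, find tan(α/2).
tan(α/2) = sin α / (1 + cos α) = -5.146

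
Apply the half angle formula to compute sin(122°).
sin(122°) = √((1 - cos 244°)/2) = 0.848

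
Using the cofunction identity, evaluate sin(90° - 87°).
sin(90° - 87°) = cos(87°) = 0.05234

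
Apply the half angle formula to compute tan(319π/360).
tan(319π/360) = sin 319π/180 / (1 + cos 319π/180) = -0.3739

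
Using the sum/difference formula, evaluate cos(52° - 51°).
cos(52° - 51°) = cos 52° cos 51° + sin 52° sin 51° = 0.9998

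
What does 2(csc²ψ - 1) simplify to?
2(csc²ψ - 1) = 2(cot²ψ) (using Pythagorean identity)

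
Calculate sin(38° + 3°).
sin(38° + 3°) = sin 38° cos 3° + cos 38° sin 3° = 0.6561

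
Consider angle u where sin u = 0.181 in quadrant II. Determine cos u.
cos u = ±√(1 - sin²u) = -0.9835 (negative in QII)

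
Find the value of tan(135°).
tan(135°) = -1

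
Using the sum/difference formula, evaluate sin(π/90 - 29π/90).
sin(π/90 - 29π/90) = sin π/90 cos 29π/90 - cos π/90 sin 29π/90 = -0.829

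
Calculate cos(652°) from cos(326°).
cos(652°) = cos²326° - sin²326° = 0.3746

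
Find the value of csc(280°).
csc(280°) = -1.015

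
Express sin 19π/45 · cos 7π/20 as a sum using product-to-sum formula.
sin 19π/45 cos 7π/20 = (1/2)[sin(19π/45+7π/20) + sin(19π/45-7π/20)]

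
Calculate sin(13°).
sin(13°) = 0.225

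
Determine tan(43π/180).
tan(43π/180) = 0.9325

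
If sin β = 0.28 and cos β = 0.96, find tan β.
tan β = sin β / cos β = 0.2917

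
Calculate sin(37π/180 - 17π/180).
sin(37π/180 - 17π/180) = sin 37π/180 cos 17π/180 - cos 37π/180 sin 17π/180 = 0.342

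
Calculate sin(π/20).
sin(π/20) = 0.1564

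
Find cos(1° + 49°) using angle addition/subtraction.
cos(1° + 49°) = cos 1° cos 49° - sin 1° sin 49° = 0.6428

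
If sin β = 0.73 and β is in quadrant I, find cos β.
cos β = 0.6834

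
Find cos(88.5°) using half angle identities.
cos(88.5°) = √((1 + cos 177°)/2) = 0.02618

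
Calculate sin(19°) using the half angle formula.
sin(19°) = √((1 - cos 38°)/2) = 0.3256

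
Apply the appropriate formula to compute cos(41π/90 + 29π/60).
cos(41π/90 + 29π/60) = cos 41π/90 cos 29π/60 - sin 41π/90 sin 29π/60 = -0.9816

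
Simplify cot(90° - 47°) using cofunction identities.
cot(90° - 47°) = tan(47°)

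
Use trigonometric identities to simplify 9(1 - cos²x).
9(1 - cos²x) = 9(sin²x) (using Pythagorean identity)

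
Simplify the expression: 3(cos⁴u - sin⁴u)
3(cos⁴u - sin⁴u) = 3(cos(2u)) (using Factoring + double angle)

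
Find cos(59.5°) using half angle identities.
cos(59.5°) = √((1 + cos 119°)/2) = 0.5075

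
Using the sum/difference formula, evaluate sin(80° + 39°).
sin(80° + 39°) = sin 80° cos 39° + cos 80° sin 39° = 0.8746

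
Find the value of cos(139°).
cos(139°) = -0.7547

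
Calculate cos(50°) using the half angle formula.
cos(50°) = √((1 + cos 100°)/2) = 0.6428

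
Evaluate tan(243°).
tan(243°) = 1.963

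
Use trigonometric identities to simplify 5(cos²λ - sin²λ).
5(cos²λ - sin²λ) = 5(cos(2λ)) (using Double angle)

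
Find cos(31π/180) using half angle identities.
cos(31π/180) = √((1 + cos 31π/90)/2) = 0.8572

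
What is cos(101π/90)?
cos(101π/90) = -0.9272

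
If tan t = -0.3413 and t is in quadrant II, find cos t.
cos t = -0.9464 (using tan²t + 1 = sec²t)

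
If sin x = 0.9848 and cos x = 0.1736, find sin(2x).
sin(2x) = 2 sin x cos x = 0.3419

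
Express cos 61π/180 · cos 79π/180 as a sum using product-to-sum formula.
cos 61π/180 cos 79π/180 = (1/2)[cos(61π/180-79π/180) + cos(61π/180+79π/180)]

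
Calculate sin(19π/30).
sin(19π/30) = 0.9135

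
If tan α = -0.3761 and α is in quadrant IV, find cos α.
cos α = 0.936 (using tan²α + 1 = sec²α)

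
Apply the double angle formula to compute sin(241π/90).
sin(241π/90) = 2 sin 241π/180 cos 241π/180 = 0.848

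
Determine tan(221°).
tan(221°) = 0.8693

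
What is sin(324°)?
sin(324°) = -0.5878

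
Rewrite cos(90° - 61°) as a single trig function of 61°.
cos(90° - 61°) = sin(61°)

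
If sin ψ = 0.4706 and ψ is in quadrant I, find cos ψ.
cos ψ = 0.8823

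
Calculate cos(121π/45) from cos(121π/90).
cos(121π/45) = cos²121π/90 - sin²121π/90 = -0.5592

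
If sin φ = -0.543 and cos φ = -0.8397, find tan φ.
tan φ = sin φ / cos φ = 0.6467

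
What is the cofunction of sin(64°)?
sin(64°) = cos(90° - 64°) = cos(26°)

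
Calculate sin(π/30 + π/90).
sin(π/30 + π/90) = sin π/30 cos π/90 + cos π/30 sin π/90 = 0.1392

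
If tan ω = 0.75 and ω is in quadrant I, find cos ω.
cos ω = 0.8 (using tan²ω + 1 = sec²ω)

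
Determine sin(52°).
sin(52°) = 0.788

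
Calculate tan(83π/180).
tan(83π/180) = 8.144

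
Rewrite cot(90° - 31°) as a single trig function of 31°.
cot(90° - 31°) = tan(31°)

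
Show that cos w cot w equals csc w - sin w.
RHS = 1/sin w - sin w = (1 - sin²w)/sin w = cos²w/sin w = cos w · (cos w/sin w) = cos w cot w = LHS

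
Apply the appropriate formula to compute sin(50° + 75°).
sin(50° + 75°) = sin 50° cos 75° + cos 50° sin 75° = 0.8192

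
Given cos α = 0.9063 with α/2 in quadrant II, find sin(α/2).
sin(α/2) = ±√((1 - cos α)/2); positive since α/2 ∈ QII, so sin(α/2) = 0.2164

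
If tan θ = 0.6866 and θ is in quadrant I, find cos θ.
cos θ = 0.8244 (using tan²θ + 1 = sec²θ)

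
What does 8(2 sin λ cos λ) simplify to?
8(2 sin λ cos λ) = 8(sin(2λ)) (using Double angle)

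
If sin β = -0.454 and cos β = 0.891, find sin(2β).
sin(2β) = 2 sin β cos β = -0.809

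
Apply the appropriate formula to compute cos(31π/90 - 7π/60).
cos(31π/90 - 7π/60) = cos 31π/90 cos 7π/60 + sin 31π/90 sin 7π/60 = 0.7547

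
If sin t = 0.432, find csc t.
csc t = 1/sin t = 2.315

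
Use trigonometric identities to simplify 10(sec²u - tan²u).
10(sec²u - tan²u) = 10 (using Pythagorean identity)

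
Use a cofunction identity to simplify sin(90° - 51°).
sin(90° - 51°) = cos(51°)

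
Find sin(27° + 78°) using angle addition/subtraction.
sin(27° + 78°) = sin 27° cos 78° + cos 27° sin 78° = (√6+√2)/4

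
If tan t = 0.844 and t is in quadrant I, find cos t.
cos t = 0.7642 (using tan²t + 1 = sec²t)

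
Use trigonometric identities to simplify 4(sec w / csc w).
4(sec w / csc w) = 4(tan w) (using Reciprocal identities)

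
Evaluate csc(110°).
csc(110°) = 1.064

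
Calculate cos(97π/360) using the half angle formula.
cos(97π/360) = √((1 + cos 97π/180)/2) = 0.6626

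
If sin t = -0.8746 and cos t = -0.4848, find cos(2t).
cos(2t) = cos²t - sin²t = -0.5299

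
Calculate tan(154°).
tan(154°) = -0.4877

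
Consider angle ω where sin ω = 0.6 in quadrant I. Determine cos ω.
cos ω = √(1 - sin²ω) = 0.8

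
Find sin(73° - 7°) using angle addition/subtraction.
sin(73° - 7°) = sin 73° cos 7° - cos 73° sin 7° = 0.9135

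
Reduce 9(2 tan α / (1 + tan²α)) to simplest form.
9(2 tan α / (1 + tan²α)) = 9(sin(2α)) (using Double angle)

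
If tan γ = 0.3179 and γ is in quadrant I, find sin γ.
sin γ = 0.303 (using tan²γ + 1 = sec²γ)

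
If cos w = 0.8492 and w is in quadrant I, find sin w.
sin w = 0.5281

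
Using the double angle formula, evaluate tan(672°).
tan(672°) = 2 tan 336° / (1 - tan²336°) = -1.111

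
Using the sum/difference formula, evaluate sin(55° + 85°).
sin(55° + 85°) = sin 55° cos 85° + cos 55° sin 85° = 0.6428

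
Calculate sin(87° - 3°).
sin(87° - 3°) = sin 87° cos 3° - cos 87° sin 3° = 0.9945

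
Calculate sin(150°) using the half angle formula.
sin(150°) = √((1 - cos 300°)/2) = 1/2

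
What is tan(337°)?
tan(337°) = -0.4245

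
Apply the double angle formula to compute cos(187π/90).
cos(187π/90) = cos²187π/180 - sin²187π/180 = 0.9703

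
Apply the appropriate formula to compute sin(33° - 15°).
sin(33° - 15°) = sin 33° cos 15° - cos 33° sin 15° = 0.309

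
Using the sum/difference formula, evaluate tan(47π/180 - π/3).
tan(47π/180 - π/3) = (tan 47π/180 - tan π/3)/(1 + tan 47π/180 tan π/3) = -0.2309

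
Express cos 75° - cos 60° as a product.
cos 75° - cos 60° = -2 sin(67.5°) sin(7.5°)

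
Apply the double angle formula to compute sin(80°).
sin(80°) = 2 sin 40° cos 40° = 0.9848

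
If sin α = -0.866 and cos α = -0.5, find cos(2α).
cos(2α) = cos²α - sin²α = -0.5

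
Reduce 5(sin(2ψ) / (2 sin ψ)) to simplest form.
5(sin(2ψ) / (2 sin ψ)) = 5(cos ψ) (using Double angle)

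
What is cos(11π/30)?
cos(11π/30) = 0.4067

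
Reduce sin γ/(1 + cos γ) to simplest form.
sin γ/(1 + cos γ) = tan(γ/2) (using Half angle)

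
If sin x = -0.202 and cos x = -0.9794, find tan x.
tan x = sin x / cos x = 0.2062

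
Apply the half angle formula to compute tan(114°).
tan(114°) = sin 228° / (1 + cos 228°) = -2.246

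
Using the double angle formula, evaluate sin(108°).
sin(108°) = 2 sin 54° cos 54° = 0.9511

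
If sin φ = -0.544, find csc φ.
csc φ = 1/sin φ = -1.838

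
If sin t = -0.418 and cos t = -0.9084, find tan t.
tan t = sin t / cos t = 0.4601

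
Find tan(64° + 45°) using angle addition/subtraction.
tan(64° + 45°) = (tan 64° + tan 45°)/(1 - tan 64° tan 45°) = -2.904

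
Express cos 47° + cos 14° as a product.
cos 47° + cos 14° = 2 cos(30.5°) cos(16.5°)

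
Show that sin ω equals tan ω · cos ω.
RHS = (sin ω/cos ω) · cos ω = sin ω = LHS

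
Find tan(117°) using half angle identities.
tan(117°) = sin 234° / (1 + cos 234°) = -1.963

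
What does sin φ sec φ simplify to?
sin φ sec φ = tan φ (using Reciprocal + quotient)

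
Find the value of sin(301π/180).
sin(301π/180) = -0.8572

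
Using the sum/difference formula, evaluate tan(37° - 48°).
tan(37° - 48°) = (tan 37° - tan 48°)/(1 + tan 37° tan 48°) = -0.1944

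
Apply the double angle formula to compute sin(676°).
sin(676°) = 2 sin 338° cos 338° = -0.6947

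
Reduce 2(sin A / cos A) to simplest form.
2(sin A / cos A) = 2(tan A) (using Quotient identity)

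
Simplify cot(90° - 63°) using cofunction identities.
cot(90° - 63°) = tan(63°)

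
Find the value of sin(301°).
sin(301°) = -0.8572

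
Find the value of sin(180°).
sin(180°) = 0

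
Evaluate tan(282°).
tan(282°) = -4.705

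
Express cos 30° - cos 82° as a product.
cos 30° - cos 82° = -2 sin(56°) sin(-26°)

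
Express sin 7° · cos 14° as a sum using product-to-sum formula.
sin 7° cos 14° = (1/2)[sin(7°+14°) + sin(7°-14°)]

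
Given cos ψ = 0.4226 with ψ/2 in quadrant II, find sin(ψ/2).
sin(ψ/2) = ±√((1 - cos ψ)/2); positive since ψ/2 ∈ QII, so sin(ψ/2) = 0.5373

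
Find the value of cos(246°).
cos(246°) = -0.4067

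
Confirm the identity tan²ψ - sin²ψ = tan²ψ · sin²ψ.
LHS = sin²ψ/cos²ψ - sin²ψ = sin²ψ(1/cos²ψ - 1) = sin²ψ · (1 - cos²ψ)/cos²ψ = sin²ψ · sin²ψ/cos²ψ = sin²ψ · tan²ψ = RHS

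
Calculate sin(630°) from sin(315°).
sin(630°) = 2 sin 315° cos 315° = -1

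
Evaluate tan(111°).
tan(111°) = -2.605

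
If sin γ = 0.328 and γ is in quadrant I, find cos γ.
cos γ = 0.9447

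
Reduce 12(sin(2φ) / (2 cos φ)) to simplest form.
12(sin(2φ) / (2 cos φ)) = 12(sin φ) (using Double angle)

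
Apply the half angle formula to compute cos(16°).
cos(16°) = √((1 + cos 32°)/2) = 0.9613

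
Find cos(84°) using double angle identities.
cos(84°) = cos²42° - sin²42° = 0.1045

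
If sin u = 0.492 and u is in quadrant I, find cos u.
cos u = 0.8706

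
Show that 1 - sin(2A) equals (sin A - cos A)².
RHS = sin²A - 2 sin A cos A + cos²A = (sin²A + cos²A) - 2 sin A cos A = 1 - sin(2A) = LHS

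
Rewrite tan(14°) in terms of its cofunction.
tan(14°) = cot(90° - 14°) = cot(76°)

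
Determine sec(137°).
sec(137°) = -1.367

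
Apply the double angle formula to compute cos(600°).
cos(600°) = cos²300° - sin²300° = -1/2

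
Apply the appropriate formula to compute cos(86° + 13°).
cos(86° + 13°) = cos 86° cos 13° - sin 86° sin 13° = -0.1564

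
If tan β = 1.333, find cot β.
cot β = 1/tan β = 0.7502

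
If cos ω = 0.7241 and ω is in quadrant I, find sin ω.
sin ω = 0.6897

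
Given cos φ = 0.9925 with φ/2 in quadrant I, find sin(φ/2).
sin(φ/2) = ±√((1 - cos φ)/2); positive since φ/2 ∈ QI, so sin(φ/2) = 0.06124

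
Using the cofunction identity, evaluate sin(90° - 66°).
sin(90° - 66°) = cos(66°) = 0.4067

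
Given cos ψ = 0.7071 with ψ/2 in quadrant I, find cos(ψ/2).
cos(ψ/2) = ±√((1 + cos ψ)/2); positive since ψ/2 ∈ QI, so cos(ψ/2) = 0.9239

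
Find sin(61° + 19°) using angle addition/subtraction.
sin(61° + 19°) = sin 61° cos 19° + cos 61° sin 19° = 0.9848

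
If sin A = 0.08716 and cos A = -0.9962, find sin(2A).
sin(2A) = 2 sin A cos A = -0.1737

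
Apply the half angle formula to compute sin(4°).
sin(4°) = √((1 - cos 8°)/2) = 0.06976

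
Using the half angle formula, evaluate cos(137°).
cos(137°) = -√((1 + cos 274°)/2) = -0.7314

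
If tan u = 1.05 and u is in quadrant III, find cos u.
cos u = -0.6897 (using tan²u + 1 = sec²u)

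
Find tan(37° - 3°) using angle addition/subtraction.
tan(37° - 3°) = (tan 37° - tan 3°)/(1 + tan 37° tan 3°) = 0.6745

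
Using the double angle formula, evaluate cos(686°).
cos(686°) = 2cos²343° - 1 = 0.829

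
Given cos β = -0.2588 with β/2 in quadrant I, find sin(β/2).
sin(β/2) = ±√((1 - cos β)/2); positive since β/2 ∈ QI, so sin(β/2) = 0.7933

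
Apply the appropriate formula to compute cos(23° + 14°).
cos(23° + 14°) = cos 23° cos 14° - sin 23° sin 14° = 0.7986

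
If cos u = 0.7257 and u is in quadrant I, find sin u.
sin u = 0.688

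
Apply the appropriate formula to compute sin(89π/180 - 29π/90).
sin(89π/180 - 29π/90) = sin 89π/180 cos 29π/90 - cos 89π/180 sin 29π/90 = 0.515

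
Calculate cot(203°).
cot(203°) = 2.356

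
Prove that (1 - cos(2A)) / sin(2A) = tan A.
LHS = 2sin²A / (2 sin A cos A) = sin A/cos A = tan A = RHS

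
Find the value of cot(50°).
cot(50°) = 0.8391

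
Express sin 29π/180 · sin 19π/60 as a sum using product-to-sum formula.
sin 29π/180 sin 19π/60 = (1/2)[cos(29π/180-19π/60) - cos(29π/180+19π/60)]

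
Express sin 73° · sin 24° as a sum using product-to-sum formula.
sin 73° sin 24° = (1/2)[cos(73°-24°) - cos(73°+24°)]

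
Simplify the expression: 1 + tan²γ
1 + tan²γ = sec²γ (using Pythagorean identity)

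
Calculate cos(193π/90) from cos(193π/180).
cos(193π/90) = cos²193π/180 - sin²193π/180 = 0.8988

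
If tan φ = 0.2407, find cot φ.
cot φ = 1/tan φ = 4.155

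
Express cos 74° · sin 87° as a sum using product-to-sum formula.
cos 74° sin 87° = (1/2)[sin(74°+87°) - sin(74°-87°)]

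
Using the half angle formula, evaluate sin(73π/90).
sin(73π/90) = √((1 - cos 73π/45)/2) = 0.5592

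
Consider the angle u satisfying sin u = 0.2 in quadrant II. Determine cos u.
cos u = ±√(1 - sin²u) = -0.9798 (negative in QII)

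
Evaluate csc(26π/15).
csc(26π/15) = -1.346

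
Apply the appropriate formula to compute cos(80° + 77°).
cos(80° + 77°) = cos 80° cos 77° - sin 80° sin 77° = -0.9205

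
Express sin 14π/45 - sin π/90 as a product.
sin 14π/45 - sin π/90 = 2 cos(29π/180) sin(3π/20)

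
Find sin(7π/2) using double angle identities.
sin(7π/2) = 2 sin 7π/4 cos 7π/4 = -1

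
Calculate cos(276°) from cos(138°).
cos(276°) = cos²138° - sin²138° = 0.1045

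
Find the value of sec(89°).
sec(89°) = 57.3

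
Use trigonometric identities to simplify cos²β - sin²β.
cos²β - sin²β = cos(2β) (using Double angle)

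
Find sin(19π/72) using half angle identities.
sin(19π/72) = √((1 - cos 19π/36)/2) = 0.7373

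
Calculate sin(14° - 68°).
sin(14° - 68°) = sin 14° cos 68° - cos 14° sin 68° = -0.809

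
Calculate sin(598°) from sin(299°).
sin(598°) = 2 sin 299° cos 299° = -0.848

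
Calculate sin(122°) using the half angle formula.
sin(122°) = √((1 - cos 244°)/2) = 0.848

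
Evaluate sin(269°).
sin(269°) = -0.9998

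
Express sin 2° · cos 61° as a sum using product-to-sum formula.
sin 2° cos 61° = (1/2)[sin(2°+61°) + sin(2°-61°)]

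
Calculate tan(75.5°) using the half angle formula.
tan(75.5°) = sin 151° / (1 + cos 151°) = 3.867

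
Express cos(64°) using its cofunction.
cos(64°) = sin(90° - 64°) = sin(26°)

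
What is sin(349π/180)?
sin(349π/180) = -0.1908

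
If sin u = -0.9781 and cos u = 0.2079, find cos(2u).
cos(2u) = cos²u - sin²u = -0.9135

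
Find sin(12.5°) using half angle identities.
sin(12.5°) = √((1 - cos 25°)/2) = 0.2164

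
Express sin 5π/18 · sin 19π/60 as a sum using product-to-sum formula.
sin 5π/18 sin 19π/60 = (1/2)[cos(5π/18-19π/60) - cos(5π/18+19π/60)]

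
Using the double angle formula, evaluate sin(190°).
sin(190°) = 2 sin 95° cos 95° = -0.1736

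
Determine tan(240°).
tan(240°) = √3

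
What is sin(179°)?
sin(179°) = 0.01745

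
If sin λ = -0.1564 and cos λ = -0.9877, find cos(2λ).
cos(2λ) = cos²λ - sin²λ = 0.9511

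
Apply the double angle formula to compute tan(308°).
tan(308°) = 2 tan 154° / (1 - tan²154°) = -1.28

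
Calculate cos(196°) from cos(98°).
cos(196°) = cos²98° - sin²98° = -0.9613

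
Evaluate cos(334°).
cos(334°) = 0.8988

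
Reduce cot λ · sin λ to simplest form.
cot λ · sin λ = cos λ (using Quotient identity)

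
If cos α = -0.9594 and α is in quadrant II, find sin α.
sin α = 0.282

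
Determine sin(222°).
sin(222°) = -0.6691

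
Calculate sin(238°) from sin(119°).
sin(238°) = 2 sin 119° cos 119° = -0.848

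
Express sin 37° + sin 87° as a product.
sin 37° + sin 87° = 2 sin(62°) cos(-25°)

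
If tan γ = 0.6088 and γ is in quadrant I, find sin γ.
sin γ = 0.52 (using tan²γ + 1 = sec²γ)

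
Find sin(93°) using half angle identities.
sin(93°) = √((1 - cos 186°)/2) = 0.9986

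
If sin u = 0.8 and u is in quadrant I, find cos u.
cos u = 0.6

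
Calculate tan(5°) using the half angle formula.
tan(5°) = sin 10° / (1 + cos 10°) = 0.08749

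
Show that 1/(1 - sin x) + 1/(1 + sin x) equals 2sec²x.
LHS = [(1 + sin x) + (1 - sin x)] / [(1 - sin x)(1 + sin x)] = 2/(1 - sin²x) = 2/cos²x = 2sec²x = RHS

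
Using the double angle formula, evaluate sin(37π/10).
sin(37π/10) = 2 sin 37π/20 cos 37π/20 = -0.809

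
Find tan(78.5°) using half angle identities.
tan(78.5°) = sin 157° / (1 + cos 157°) = 4.915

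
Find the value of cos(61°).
cos(61°) = 0.4848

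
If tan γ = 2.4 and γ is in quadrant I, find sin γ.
sin γ = 0.9231 (using tan²γ + 1 = sec²γ)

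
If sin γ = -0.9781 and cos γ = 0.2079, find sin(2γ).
sin(2γ) = 2 sin γ cos γ = -0.4067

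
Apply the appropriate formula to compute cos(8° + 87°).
cos(8° + 87°) = cos 8° cos 87° - sin 8° sin 87° = -0.08716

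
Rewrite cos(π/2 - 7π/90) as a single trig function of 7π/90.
cos(π/2 - 7π/90) = sin(7π/90)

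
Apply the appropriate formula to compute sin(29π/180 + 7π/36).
sin(29π/180 + 7π/36) = sin 29π/180 cos 7π/36 + cos 29π/180 sin 7π/36 = 0.8988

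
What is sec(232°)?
sec(232°) = -1.624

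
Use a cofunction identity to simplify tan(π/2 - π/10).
tan(π/2 - π/10) = cot(π/10)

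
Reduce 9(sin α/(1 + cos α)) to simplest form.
9(sin α/(1 + cos α)) = 9(tan(α/2)) (using Half angle)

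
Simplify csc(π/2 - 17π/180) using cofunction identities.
csc(π/2 - 17π/180) = sec(17π/180)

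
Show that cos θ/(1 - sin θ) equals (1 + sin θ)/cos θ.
RHS = (1 + sin θ)(1 - sin θ) / (cos θ(1 - sin θ)) = (1 - sin²θ) / (cos θ(1 - sin θ)) = cos²θ / (cos θ(1 - sin θ)) = cos θ/(1 - sin θ) = LHS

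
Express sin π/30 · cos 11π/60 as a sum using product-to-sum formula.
sin π/30 cos 11π/60 = (1/2)[sin(π/30+11π/60) + sin(π/30-11π/60)]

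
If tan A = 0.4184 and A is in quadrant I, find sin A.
sin A = 0.386 (using tan²A + 1 = sec²A)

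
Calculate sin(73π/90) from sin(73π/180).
sin(73π/90) = 2 sin 73π/180 cos 73π/180 = 0.5592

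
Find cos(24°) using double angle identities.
cos(24°) = 2cos²12° - 1 = 0.9135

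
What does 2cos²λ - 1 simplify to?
2cos²λ - 1 = cos(2λ) (using Double angle)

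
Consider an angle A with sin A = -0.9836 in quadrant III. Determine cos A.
cos A = ±√(1 - sin²A) = -0.1804 (negative in QIII)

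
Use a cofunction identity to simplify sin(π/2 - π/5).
sin(π/2 - π/5) = cos(π/5)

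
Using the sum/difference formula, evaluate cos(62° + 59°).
cos(62° + 59°) = cos 62° cos 59° - sin 62° sin 59° = -0.515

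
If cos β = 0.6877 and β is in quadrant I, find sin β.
sin β = 0.726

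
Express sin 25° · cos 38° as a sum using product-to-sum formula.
sin 25° cos 38° = (1/2)[sin(25°+38°) + sin(25°-38°)]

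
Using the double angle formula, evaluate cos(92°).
cos(92°) = cos²46° - sin²46° = -0.0349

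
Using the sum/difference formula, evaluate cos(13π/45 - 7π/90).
cos(13π/45 - 7π/90) = cos 13π/45 cos 7π/90 + sin 13π/45 sin 7π/90 = 0.788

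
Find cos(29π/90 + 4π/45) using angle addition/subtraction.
cos(29π/90 + 4π/45) = cos 29π/90 cos 4π/45 - sin 29π/90 sin 4π/45 = 0.2756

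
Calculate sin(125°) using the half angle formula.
sin(125°) = √((1 - cos 250°)/2) = 0.8192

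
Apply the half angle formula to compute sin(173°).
sin(173°) = √((1 - cos 346°)/2) = 0.1219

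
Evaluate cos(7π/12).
cos(7π/12) = -(√6-√2)/4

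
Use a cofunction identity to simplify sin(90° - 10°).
sin(90° - 10°) = cos(10°)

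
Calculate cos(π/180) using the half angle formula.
cos(π/180) = √((1 + cos π/90)/2) = 0.9998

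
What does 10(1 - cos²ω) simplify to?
10(1 - cos²ω) = 10(sin²ω) (using Pythagorean identity)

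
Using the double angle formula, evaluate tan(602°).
tan(602°) = 2 tan 301° / (1 - tan²301°) = 1.881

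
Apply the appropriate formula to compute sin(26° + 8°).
sin(26° + 8°) = sin 26° cos 8° + cos 26° sin 8° = 0.5592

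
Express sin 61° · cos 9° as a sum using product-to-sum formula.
sin 61° cos 9° = (1/2)[sin(61°+9°) + sin(61°-9°)]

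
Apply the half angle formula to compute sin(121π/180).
sin(121π/180) = √((1 - cos 121π/90)/2) = 0.8572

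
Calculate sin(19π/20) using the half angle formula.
sin(19π/20) = √((1 - cos 19π/10)/2) = 0.1564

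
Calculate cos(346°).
cos(346°) = 0.9703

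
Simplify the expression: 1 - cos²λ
1 - cos²λ = sin²λ (using Pythagorean identity)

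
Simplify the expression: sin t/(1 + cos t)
sin t/(1 + cos t) = tan(t/2) (using Half angle)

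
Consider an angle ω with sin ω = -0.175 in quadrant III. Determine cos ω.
cos ω = ±√(1 - sin²ω) = -0.9846 (negative in QIII)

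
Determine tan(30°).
tan(30°) = √3/3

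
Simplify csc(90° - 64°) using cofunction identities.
csc(90° - 64°) = sec(64°)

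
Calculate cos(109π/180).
cos(109π/180) = -0.3256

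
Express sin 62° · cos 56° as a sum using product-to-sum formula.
sin 62° cos 56° = (1/2)[sin(62°+56°) + sin(62°-56°)]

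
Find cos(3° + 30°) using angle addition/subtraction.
cos(3° + 30°) = cos 3° cos 30° - sin 3° sin 30° = 0.8387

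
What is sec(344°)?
sec(344°) = 1.04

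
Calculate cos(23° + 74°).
cos(23° + 74°) = cos 23° cos 74° - sin 23° sin 74° = -0.1219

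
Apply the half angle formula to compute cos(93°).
cos(93°) = -√((1 + cos 186°)/2) = -0.05234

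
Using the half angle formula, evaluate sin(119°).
sin(119°) = √((1 - cos 238°)/2) = 0.8746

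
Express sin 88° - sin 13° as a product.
sin 88° - sin 13° = 2 cos(50.5°) sin(37.5°)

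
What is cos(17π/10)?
cos(17π/10) = 0.5878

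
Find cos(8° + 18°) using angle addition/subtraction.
cos(8° + 18°) = cos 8° cos 18° - sin 8° sin 18° = 0.8988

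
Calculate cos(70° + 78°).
cos(70° + 78°) = cos 70° cos 78° - sin 70° sin 78° = -0.848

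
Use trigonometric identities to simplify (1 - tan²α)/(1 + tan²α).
(1 - tan²α)/(1 + tan²α) = cos(2α) (using Double angle)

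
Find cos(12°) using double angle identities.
cos(12°) = cos²6° - sin²6° = 0.9781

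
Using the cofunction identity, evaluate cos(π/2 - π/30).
cos(π/2 - π/30) = sin(π/30) = 0.1045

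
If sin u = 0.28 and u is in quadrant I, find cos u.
cos u = 0.96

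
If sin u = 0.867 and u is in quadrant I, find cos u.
cos u = 0.4983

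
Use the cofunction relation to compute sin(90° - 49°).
sin(90° - 49°) = cos(49°) = 0.6561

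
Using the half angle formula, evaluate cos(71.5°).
cos(71.5°) = √((1 + cos 143°)/2) = 0.3173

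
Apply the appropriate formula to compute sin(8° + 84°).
sin(8° + 84°) = sin 8° cos 84° + cos 8° sin 84° = 0.9994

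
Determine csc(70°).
csc(70°) = 1.064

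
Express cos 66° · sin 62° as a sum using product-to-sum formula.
cos 66° sin 62° = (1/2)[sin(66°+62°) - sin(66°-62°)]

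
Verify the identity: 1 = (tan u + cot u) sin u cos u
RHS = (sin u/cos u + cos u/sin u) sin u cos u = ((sin²u + cos²u)/(sin u cos u)) · sin u cos u = sin²u + cos²u = 1 = LHS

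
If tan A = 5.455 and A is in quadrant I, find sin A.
sin A = 0.9836 (using tan²A + 1 = sec²A)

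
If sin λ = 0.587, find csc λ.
csc λ = 1/sin λ = 1.704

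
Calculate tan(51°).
tan(51°) = 1.235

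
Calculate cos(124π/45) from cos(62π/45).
cos(124π/45) = cos²62π/45 - sin²62π/45 = -0.7193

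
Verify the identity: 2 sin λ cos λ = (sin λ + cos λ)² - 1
RHS = sin²λ + 2 sin λ cos λ + cos²λ - 1 = (sin²λ + cos²λ) + 2 sin λ cos λ - 1 = 1 + 2 sin λ cos λ - 1 = 2 sin λ cos λ = LHS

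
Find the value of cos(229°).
cos(229°) = -0.6561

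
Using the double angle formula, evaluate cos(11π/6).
cos(11π/6) = cos²11π/12 - sin²11π/12 = √3/2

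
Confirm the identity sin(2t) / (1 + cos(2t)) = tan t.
LHS = 2 sin t cos t / (2cos²t) = sin t/cos t = tan t = RHS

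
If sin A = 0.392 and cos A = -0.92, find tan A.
tan A = sin A / cos A = -0.4261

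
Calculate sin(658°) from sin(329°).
sin(658°) = 2 sin 329° cos 329° = -0.8829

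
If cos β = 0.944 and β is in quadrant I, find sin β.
sin β = 0.3299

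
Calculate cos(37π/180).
cos(37π/180) = 0.7986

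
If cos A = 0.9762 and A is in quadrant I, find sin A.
sin A = 0.2169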